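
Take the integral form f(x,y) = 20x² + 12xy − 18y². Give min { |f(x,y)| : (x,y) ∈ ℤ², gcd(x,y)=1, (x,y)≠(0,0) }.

river: ρ → (-18,24,14)
river: ρ → (14,32,-10)
river: ρ → (-10,28,20)
river: ρ → (20,12,-18)
closes: descent 0, river 4
min |a| on river = 10

10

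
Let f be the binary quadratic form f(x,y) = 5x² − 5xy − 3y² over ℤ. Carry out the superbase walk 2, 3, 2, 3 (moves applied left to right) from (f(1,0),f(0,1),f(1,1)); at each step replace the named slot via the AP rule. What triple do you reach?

start (5,-3,-3) = (f(1,0),f(0,1),f(1,1))
replace slot 2: 2·(5+(-3)) − (-3) = 7 → (5,7,-3)
replace slot 3: 2·(5+7) − (-3) = 27 → (5,7,27)
replace slot 2: 2·(5+27) − 7 = 57 → (5,57,27)
replace slot 3: 2·(5+57) − 27 = 97 → (5,57,97)

5,57,97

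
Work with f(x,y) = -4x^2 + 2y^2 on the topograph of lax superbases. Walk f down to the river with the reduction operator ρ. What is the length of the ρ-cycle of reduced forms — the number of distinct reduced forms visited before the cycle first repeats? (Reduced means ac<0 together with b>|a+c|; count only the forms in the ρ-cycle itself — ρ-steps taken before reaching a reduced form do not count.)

D = 32, ⌊√D⌋ = 5
descent: ρ → (2,4,-2)  [lands on river]
river: ρ → (-2,4,2)
ρ-cycle length = 2 (tail of 1 descent step not counted)

2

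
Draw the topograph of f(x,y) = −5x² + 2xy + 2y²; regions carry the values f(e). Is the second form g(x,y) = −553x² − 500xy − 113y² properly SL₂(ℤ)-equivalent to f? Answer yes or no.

D₁ = 44, D₂ = 44
river cycle of f (length 2): (2, 6, -1), (-1, 6, 2)
river cycle of g (length 2): (2, 6, -1), (-1, 6, 2)
cycles coincide ⇒ equivalent

yes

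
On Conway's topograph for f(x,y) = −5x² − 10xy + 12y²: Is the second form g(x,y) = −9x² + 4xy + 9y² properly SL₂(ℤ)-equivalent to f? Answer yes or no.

D₁ = 340, D₂ = 340
river cycle of f (length 14): (12, 10, -5), (-5, 10, 12), (12, 14, -3), (-3, 16, 7), (7, 12, -7), (-7, 16, 3), (3, 14, -12), (-12, 10, 5), (5, 10, -12), (-12, 14, 3), … (4 more)
river cycle of g (length 10): (9, 14, -4), (-4, 18, 1), (1, 18, -4), (-4, 14, 9), (9, 4, -9), (-9, 14, 4), (4, 18, -1), (-1, 18, 4), (4, 14, -9), (-9, 4, 9)
cycles differ ⇒ inequivalent

no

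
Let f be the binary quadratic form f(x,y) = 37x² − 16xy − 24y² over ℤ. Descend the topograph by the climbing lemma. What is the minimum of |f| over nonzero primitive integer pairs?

descent: ρ → (-24,16,37)  [lands on river]
river: ρ → (37,58,-3)
river: ρ → (-3,56,56)
river: ρ → (56,56,-3)
river: ρ → (-3,58,37)
river: ρ → (37,16,-24)
river: ρ → (-24,32,29)
river: ρ → (29,26,-27)
river: ρ → (-27,28,28)
river: ρ → (28,28,-27)
river: ρ → (-27,26,29)
river: ρ → (29,32,-24)
closes: descent 1, river 12
min |a| on river = 3

3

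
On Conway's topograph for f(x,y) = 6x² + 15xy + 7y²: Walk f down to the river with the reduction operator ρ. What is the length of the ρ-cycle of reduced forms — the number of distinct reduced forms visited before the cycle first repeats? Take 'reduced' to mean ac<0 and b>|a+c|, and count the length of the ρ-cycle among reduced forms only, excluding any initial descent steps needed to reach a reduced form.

D = 57, ⌊√D⌋ = 7
descent: ρ → (7,-1,-2)
descent: ρ → (-2,5,4)  [lands on river]
river: ρ → (4,3,-3)
river: ρ → (-3,3,4)
river: ρ → (4,5,-2)
river: ρ → (-2,7,1)
river: ρ → (1,7,-2)
ρ-cycle length = 6 (tail of 2 descent steps not counted)

6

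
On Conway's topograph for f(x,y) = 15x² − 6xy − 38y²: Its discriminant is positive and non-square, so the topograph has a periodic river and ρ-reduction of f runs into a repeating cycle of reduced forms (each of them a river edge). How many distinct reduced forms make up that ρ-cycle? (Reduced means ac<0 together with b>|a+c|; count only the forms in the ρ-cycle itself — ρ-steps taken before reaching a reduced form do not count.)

D = 2316, ⌊√D⌋ = 48
descent: ρ → (-38,6,15)
descent: ρ → (15,24,-29)  [lands on river]
river: ρ → (-29,34,10)
river: ρ → (10,46,-5)
river: ρ → (-5,44,19)
river: ρ → (19,32,-17)
river: ρ → (-17,36,15)
ρ-cycle length = 6 (tail of 2 descent steps not counted)

6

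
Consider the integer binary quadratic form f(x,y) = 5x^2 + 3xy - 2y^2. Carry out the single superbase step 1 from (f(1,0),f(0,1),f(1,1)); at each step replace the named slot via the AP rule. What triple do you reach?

start (5,-2,6) = (f(1,0),f(0,1),f(1,1))
replace slot 1: 2·((-2)+6) − 5 = 3 → (3,-2,6)

3,-2,6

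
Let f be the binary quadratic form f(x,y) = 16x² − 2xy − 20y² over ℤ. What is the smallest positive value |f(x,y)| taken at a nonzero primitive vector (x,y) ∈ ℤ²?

descent: ρ → (-20,2,16)
descent: ρ → (16,30,-6)  [lands on river]
river: ρ → (-6,30,16)
river: ρ → (16,34,-2)
river: ρ → (-2,34,16)
closes: descent 2, river 4
min |a| on river = 2

2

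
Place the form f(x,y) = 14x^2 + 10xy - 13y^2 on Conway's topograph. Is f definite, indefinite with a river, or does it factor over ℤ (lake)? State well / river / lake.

D = b²−4ac = 10² − 4·14·(-13) = 828
D > 0 non-square ⇒ indefinite ⇒ periodic river

river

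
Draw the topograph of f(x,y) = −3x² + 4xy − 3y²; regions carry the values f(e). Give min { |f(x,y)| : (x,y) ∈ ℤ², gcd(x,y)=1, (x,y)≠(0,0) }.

translate: b→2 (≡-4 mod 6), so (3,-4,3)→(3,2,2)
flip: (3,2,2)→(2,-2,3)
translate: b→2 (≡-2 mod 4), so (2,-2,3)→(2,2,3)
reduced (well bottom): (2,2,3) with a≤c, −a<b≤a
well minimum |f| = |-2| = 2 (negative-definite)

2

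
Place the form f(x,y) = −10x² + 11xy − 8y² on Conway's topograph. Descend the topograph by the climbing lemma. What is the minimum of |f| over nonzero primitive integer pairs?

translate: b→9 (≡-11 mod 20), so (10,-11,8)→(10,9,7)
flip: (10,9,7)→(7,-9,10)
translate: b→5 (≡-9 mod 14), so (7,-9,10)→(7,5,8)
reduced (well bottom): (7,5,8) with a≤c, −a<b≤a
well minimum |f| = |-7| = 7 (negative-definite)

7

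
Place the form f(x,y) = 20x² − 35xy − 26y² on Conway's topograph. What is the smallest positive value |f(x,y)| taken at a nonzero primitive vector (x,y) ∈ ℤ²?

descent: ρ → (-26,35,20)  [lands on river]
river: ρ → (20,45,-16)
river: ρ → (-16,51,11)
river: ρ → (11,37,-44)
river: ρ → (-44,51,4)
river: ρ → (4,53,-31)
river: ρ → (-31,9,26)
river: ρ → (26,43,-14)
river: ρ → (-14,41,29)
river: ρ → (29,17,-26)
closes: descent 1, river 10
min |a| on river = 4

4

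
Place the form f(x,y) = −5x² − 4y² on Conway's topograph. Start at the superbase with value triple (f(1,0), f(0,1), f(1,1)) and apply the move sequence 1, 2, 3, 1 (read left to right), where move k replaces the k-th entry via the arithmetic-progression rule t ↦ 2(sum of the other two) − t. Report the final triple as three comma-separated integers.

start (-5,-4,-9) = (f(1,0),f(0,1),f(1,1))
replace slot 1: 2·((-4)+(-9)) − (-5) = -21 → (-21,-4,-9)
replace slot 2: 2·((-21)+(-9)) − (-4) = -56 → (-21,-56,-9)
replace slot 3: 2·((-21)+(-56)) − (-9) = -145 → (-21,-56,-145)
replace slot 1: 2·((-56)+(-145)) − (-21) = -381 → (-381,-56,-145)

-381,-56,-145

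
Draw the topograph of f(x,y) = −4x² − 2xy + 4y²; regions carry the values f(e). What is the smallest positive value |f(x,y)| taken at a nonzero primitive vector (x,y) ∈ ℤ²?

descent: ρ → (4,2,-4)  [lands on river]
river: ρ → (-4,6,2)
river: ρ → (2,6,-4)
river: ρ → (-4,2,4)
river: ρ → (4,6,-2)
river: ρ → (-2,6,4)
closes: descent 1, river 6
min |a| on river = 2

2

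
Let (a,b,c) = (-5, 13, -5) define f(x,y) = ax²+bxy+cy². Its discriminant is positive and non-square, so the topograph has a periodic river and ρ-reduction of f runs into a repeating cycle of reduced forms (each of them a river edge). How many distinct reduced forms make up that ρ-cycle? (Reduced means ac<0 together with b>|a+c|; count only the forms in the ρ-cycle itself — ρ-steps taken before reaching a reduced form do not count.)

D = 69, ⌊√D⌋ = 8
descent: ρ → (-5,7,1)  [lands on river]
river: ρ → (1,7,-5)
river: ρ → (-5,3,3)
river: ρ → (3,3,-5)
ρ-cycle length = 4 (tail of 1 descent step not counted)

4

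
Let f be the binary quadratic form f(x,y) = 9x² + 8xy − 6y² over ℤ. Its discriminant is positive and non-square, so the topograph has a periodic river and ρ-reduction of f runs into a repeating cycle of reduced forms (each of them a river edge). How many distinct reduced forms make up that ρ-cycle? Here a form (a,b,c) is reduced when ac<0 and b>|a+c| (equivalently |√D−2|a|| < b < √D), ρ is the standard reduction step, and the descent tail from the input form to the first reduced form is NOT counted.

D = 280, ⌊√D⌋ = 16
river: ρ → (-6,16,1)
river: ρ → (1,16,-6)
river: ρ → (-6,8,9)
river: ρ → (9,10,-5)
river: ρ → (-5,10,9)
river: ρ → (9,8,-6)
ρ-cycle length = 6 (tail of 0 descent steps not counted)

6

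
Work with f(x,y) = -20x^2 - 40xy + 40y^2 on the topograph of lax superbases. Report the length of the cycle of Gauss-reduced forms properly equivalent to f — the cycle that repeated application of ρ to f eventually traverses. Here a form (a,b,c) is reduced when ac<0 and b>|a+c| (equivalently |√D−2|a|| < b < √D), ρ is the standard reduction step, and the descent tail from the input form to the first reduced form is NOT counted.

D = 4800, ⌊√D⌋ = 69
descent: ρ → (40,40,-20)  [lands on river]
river: ρ → (-20,40,40)
ρ-cycle length = 2 (tail of 1 descent step not counted)

2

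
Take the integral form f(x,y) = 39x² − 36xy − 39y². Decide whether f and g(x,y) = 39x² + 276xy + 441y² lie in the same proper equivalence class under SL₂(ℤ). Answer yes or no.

D₁ = 7380, D₂ = 7380
river cycle of f (length 12): (-39, 36, 39), (39, 42, -36), (-36, 30, 45), (45, 60, -21), (-21, 66, 36), (36, 78, -9), (-9, 84, 9), (9, 78, -36), (-36, 66, 21), (21, 60, -45), … (2 more)
river cycle of g (length 12): (39, 42, -36), (-36, 30, 45), (45, 60, -21), (-21, 66, 36), (36, 78, -9), (-9, 84, 9), (9, 78, -36), (-36, 66, 21), (21, 60, -45), (-45, 30, 36), … (2 more)
cycles coincide ⇒ equivalent

yes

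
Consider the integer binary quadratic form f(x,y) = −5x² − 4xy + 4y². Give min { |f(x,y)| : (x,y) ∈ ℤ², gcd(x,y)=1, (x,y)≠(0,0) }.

descent: ρ → (4,4,-5)  [lands on river]
river: ρ → (-5,6,3)
river: ρ → (3,6,-5)
river: ρ → (-5,4,4)
closes: descent 1, river 4
min |a| on river = 3

3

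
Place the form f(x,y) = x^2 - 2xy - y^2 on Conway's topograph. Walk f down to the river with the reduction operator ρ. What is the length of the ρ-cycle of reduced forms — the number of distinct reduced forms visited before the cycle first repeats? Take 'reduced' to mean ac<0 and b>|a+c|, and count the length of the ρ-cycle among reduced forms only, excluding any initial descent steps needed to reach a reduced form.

D = 8, ⌊√D⌋ = 2
descent: ρ → (-1,2,1)  [lands on river]
river: ρ → (1,2,-1)
ρ-cycle length = 2 (tail of 1 descent step not counted)

2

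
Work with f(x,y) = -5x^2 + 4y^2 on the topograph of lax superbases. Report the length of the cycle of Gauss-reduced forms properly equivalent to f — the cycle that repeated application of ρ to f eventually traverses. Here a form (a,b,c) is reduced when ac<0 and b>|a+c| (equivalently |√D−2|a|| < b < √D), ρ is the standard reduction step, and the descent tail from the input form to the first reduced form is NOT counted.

D = 80, ⌊√D⌋ = 8
descent: ρ → (4,8,-1)  [lands on river]
river: ρ → (-1,8,4)
ρ-cycle length = 2 (tail of 1 descent step not counted)

2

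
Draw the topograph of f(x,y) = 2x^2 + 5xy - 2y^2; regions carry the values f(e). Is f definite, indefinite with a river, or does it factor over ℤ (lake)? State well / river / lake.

D = b²−4ac = 5² − 4·2·(-2) = 41
D > 0 non-square ⇒ indefinite ⇒ periodic river

river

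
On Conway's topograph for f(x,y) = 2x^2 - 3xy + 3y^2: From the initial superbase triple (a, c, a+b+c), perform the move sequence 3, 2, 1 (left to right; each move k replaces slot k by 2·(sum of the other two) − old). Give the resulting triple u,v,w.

start (2,3,2) = (f(1,0),f(0,1),f(1,1))
replace slot 3: 2·(2+3) − 2 = 8 → (2,3,8)
replace slot 2: 2·(2+8) − 3 = 17 → (2,17,8)
replace slot 1: 2·(17+8) − 2 = 48 → (48,17,8)

48,17,8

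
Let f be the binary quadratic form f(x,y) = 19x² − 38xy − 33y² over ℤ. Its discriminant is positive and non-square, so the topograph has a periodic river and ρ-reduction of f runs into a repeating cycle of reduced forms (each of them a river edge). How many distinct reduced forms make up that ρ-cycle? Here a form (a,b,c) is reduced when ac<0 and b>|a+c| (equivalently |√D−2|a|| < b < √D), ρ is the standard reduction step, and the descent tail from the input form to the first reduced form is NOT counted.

D = 3952, ⌊√D⌋ = 62
descent: ρ → (-33,38,19)  [lands on river]
river: ρ → (19,38,-33)
river: ρ → (-33,28,24)
river: ρ → (24,20,-37)
river: ρ → (-37,54,7)
river: ρ → (7,58,-21)
river: ρ → (-21,26,39)
river: ρ → (39,52,-8)
river: ρ → (-8,60,11)
river: ρ → (11,50,-33)
river: ρ → (-33,16,28)
river: ρ → (28,40,-21)
river: ρ → (-21,44,24)
river: ρ → (24,52,-13)
river: ρ → (-13,52,24)
river: ρ → (24,44,-21)
river: ρ → (-21,40,28)
river: ρ → (28,16,-33)
river: ρ → (-33,50,11)
river: ρ → (11,60,-8)
river: ρ → (-8,52,39)
river: ρ → (39,26,-21)
river: ρ → (-21,58,7)
river: ρ → (7,54,-37)
river: ρ → (-37,20,24)
river: ρ → (24,28,-33)
ρ-cycle length = 26 (tail of 1 descent step not counted)

26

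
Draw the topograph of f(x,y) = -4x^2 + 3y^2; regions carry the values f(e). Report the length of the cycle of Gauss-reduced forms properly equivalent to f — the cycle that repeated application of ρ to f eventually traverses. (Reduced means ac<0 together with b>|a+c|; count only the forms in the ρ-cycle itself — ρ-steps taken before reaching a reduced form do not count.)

D = 48, ⌊√D⌋ = 6
descent: ρ → (3,6,-1)  [lands on river]
river: ρ → (-1,6,3)
ρ-cycle length = 2 (tail of 1 descent step not counted)

2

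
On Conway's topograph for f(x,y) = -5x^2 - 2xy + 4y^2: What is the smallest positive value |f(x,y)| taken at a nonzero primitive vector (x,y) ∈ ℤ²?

descent: ρ → (4,2,-5)  [lands on river]
river: ρ → (-5,8,1)
river: ρ → (1,8,-5)
river: ρ → (-5,2,4)
river: ρ → (4,6,-3)
river: ρ → (-3,6,4)
closes: descent 1, river 6
min |a| on river = 1

1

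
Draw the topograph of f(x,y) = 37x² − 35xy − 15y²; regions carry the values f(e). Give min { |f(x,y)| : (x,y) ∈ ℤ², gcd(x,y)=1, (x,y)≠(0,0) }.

descent: ρ → (-15,35,37)  [lands on river]
river: ρ → (37,39,-13)
river: ρ → (-13,39,37)
river: ρ → (37,35,-15)
river: ρ → (-15,55,7)
river: ρ → (7,57,-7)
river: ρ → (-7,55,15)
river: ρ → (15,35,-37)
river: ρ → (-37,39,13)
river: ρ → (13,39,-37)
river: ρ → (-37,35,15)
river: ρ → (15,55,-7)
river: ρ → (-7,57,7)
river: ρ → (7,55,-15)
closes: descent 1, river 14
min |a| on river = 7

7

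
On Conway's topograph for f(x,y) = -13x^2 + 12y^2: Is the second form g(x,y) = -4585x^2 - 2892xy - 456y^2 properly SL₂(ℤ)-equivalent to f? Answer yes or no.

D₁ = 624, D₂ = 624
river cycle of f (length 2): (12, 24, -1), (-1, 24, 12)
river cycle of g (length 2): (12, 24, -1), (-1, 24, 12)
cycles coincide ⇒ equivalent

yes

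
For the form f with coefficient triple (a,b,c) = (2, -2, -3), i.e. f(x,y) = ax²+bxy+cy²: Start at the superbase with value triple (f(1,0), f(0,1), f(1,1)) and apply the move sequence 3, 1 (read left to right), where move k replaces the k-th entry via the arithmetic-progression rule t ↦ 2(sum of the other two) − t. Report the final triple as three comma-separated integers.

start (2,-3,-3) = (f(1,0),f(0,1),f(1,1))
replace slot 3: 2·(2+(-3)) − (-3) = 1 → (2,-3,1)
replace slot 1: 2·((-3)+1) − 2 = -6 → (-6,-3,1)

-6,-3,1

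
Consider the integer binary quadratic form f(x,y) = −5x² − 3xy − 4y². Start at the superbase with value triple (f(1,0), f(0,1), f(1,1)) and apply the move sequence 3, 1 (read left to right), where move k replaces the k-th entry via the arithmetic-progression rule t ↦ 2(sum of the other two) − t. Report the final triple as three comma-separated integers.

start (-5,-4,-12) = (f(1,0),f(0,1),f(1,1))
replace slot 3: 2·((-5)+(-4)) − (-12) = -6 → (-5,-4,-6)
replace slot 1: 2·((-4)+(-6)) − (-5) = -15 → (-15,-4,-6)

-15,-4,-6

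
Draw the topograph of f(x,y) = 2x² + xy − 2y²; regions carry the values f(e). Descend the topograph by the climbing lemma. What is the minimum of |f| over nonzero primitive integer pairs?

river: ρ → (-2,3,1)
river: ρ → (1,3,-2)
river: ρ → (-2,1,2)
river: ρ → (2,3,-1)
river: ρ → (-1,3,2)
river: ρ → (2,1,-2)
closes: descent 0, river 6
min |a| on river = 1

1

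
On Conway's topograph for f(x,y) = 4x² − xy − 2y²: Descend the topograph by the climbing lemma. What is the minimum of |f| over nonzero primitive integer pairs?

descent: ρ → (-2,5,1)  [lands on river]
river: ρ → (1,5,-2)
river: ρ → (-2,3,3)
river: ρ → (3,3,-2)
closes: descent 1, river 4
min |a| on river = 1

1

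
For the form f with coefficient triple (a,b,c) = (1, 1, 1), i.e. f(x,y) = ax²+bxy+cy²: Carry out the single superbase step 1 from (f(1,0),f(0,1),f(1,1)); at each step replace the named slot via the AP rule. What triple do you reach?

start (1,1,3) = (f(1,0),f(0,1),f(1,1))
replace slot 1: 2·(1+3) − 1 = 7 → (7,1,3)

7,1,3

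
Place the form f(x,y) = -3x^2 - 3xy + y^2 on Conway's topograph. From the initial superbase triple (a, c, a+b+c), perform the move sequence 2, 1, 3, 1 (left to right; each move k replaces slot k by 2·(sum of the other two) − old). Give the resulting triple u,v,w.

start (-3,1,-5) = (f(1,0),f(0,1),f(1,1))
replace slot 2: 2·((-3)+(-5)) − 1 = -17 → (-3,-17,-5)
replace slot 1: 2·((-17)+(-5)) − (-3) = -41 → (-41,-17,-5)
replace slot 3: 2·((-41)+(-17)) − (-5) = -111 → (-41,-17,-111)
replace slot 1: 2·((-17)+(-111)) − (-41) = -215 → (-215,-17,-111)

-215,-17,-111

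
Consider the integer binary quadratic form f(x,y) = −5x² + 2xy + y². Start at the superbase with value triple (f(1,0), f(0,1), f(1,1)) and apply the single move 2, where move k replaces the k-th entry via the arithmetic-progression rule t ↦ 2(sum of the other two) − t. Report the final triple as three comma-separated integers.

start (-5,1,-2) = (f(1,0),f(0,1),f(1,1))
replace slot 2: 2·((-5)+(-2)) − 1 = -15 → (-5,-15,-2)

-5,-15,-2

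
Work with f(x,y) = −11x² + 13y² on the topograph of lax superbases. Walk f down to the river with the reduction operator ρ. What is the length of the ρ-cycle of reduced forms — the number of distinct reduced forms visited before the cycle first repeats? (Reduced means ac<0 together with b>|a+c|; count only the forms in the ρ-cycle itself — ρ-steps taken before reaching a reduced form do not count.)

D = 572, ⌊√D⌋ = 23
descent: ρ → (13,0,-11)
descent: ρ → (-11,22,2)  [lands on river]
river: ρ → (2,22,-11)
ρ-cycle length = 2 (tail of 2 descent steps not counted)

2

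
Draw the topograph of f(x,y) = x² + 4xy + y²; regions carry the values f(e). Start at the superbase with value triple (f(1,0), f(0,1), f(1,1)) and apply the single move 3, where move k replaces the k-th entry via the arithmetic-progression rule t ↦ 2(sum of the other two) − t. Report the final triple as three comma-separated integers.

start (1,1,6) = (f(1,0),f(0,1),f(1,1))
replace slot 3: 2·(1+1) − 6 = -2 → (1,1,-2)

1,1,-2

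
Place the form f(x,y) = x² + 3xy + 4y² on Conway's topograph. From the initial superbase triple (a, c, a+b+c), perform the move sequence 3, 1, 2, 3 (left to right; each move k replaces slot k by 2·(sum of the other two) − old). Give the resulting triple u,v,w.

start (1,4,8) = (f(1,0),f(0,1),f(1,1))
replace slot 3: 2·(1+4) − 8 = 2 → (1,4,2)
replace slot 1: 2·(4+2) − 1 = 11 → (11,4,2)
replace slot 2: 2·(11+2) − 4 = 22 → (11,22,2)
replace slot 3: 2·(11+22) − 2 = 64 → (11,22,64)

11,22,64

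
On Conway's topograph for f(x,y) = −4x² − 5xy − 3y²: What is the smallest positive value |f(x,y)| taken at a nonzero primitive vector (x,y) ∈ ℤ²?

translate: b→-3 (≡5 mod 8), so (4,5,3)→(4,-3,2)
flip: (4,-3,2)→(2,3,4)
translate: b→-1 (≡3 mod 4), so (2,3,4)→(2,-1,3)
reduced (well bottom): (2,-1,3) with a≤c, −a<b≤a
well minimum |f| = |-2| = 2 (negative-definite)

2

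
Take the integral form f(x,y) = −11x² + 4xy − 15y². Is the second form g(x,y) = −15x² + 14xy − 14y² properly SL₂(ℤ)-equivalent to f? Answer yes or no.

D₁ = -644, D₂ = -644
f is negative-definite; reduce −f:
−f: reduced (well bottom): (11,-4,15) with a≤c, −a<b≤a
flip sign back: reduced form of f is (-11,4,-15)
g is negative-definite; reduce −g:
−g: flip: (15,-14,14)→(14,14,15)
−g: reduced (well bottom): (14,14,15) with a≤c, −a<b≤a
flip sign back: reduced form of g is (-14,-14,-15)
reduced forms (-11, 4, -15) vs (-14, -14, -15) ⇒ inequivalent

no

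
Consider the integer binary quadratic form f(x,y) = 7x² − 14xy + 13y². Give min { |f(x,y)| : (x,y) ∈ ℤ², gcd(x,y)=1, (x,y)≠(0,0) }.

translate: b→0 (≡-14 mod 14), so (7,-14,13)→(7,0,6)
flip: (7,0,6)→(6,0,7)
reduced (well bottom): (6,0,7) with a≤c, −a<b≤a
well minimum = a = 6

6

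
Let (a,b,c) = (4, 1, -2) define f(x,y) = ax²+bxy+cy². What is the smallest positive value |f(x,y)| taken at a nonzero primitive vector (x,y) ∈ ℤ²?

descent: ρ → (-2,3,3)  [lands on river]
river: ρ → (3,3,-2)
river: ρ → (-2,5,1)
river: ρ → (1,5,-2)
closes: descent 1, river 4
min |a| on river = 1

1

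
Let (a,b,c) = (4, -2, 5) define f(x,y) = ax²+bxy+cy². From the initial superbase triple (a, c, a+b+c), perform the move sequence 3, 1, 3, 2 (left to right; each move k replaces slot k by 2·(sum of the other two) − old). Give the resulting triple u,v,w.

start (4,5,7) = (f(1,0),f(0,1),f(1,1))
replace slot 3: 2·(4+5) − 7 = 11 → (4,5,11)
replace slot 1: 2·(5+11) − 4 = 28 → (28,5,11)
replace slot 3: 2·(28+5) − 11 = 55 → (28,5,55)
replace slot 2: 2·(28+55) − 5 = 161 → (28,161,55)

28,161,55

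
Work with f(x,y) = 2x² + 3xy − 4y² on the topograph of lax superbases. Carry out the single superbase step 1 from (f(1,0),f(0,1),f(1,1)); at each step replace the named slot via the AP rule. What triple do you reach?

start (2,-4,1) = (f(1,0),f(0,1),f(1,1))
replace slot 1: 2·((-4)+1) − 2 = -8 → (-8,-4,1)

-8,-4,1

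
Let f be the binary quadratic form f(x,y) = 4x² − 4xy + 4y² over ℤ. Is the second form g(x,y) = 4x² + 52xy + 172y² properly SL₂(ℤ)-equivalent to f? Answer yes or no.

D₁ = -48, D₂ = -48
f: translate: b→4 (≡-4 mod 8), so (4,-4,4)→(4,4,4)
f: reduced (well bottom): (4,4,4) with a≤c, −a<b≤a
g: translate: b→4 (≡52 mod 8), so (4,52,172)→(4,4,4)
g: reduced (well bottom): (4,4,4) with a≤c, −a<b≤a
reduced forms (4, 4, 4) vs (4, 4, 4) ⇒ equivalent

yes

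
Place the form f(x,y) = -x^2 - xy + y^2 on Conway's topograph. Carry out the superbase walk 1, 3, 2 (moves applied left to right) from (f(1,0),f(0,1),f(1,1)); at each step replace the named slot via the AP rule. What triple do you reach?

start (-1,1,-1) = (f(1,0),f(0,1),f(1,1))
replace slot 1: 2·(1+(-1)) − (-1) = 1 → (1,1,-1)
replace slot 3: 2·(1+1) − (-1) = 5 → (1,1,5)
replace slot 2: 2·(1+5) − 1 = 11 → (1,11,5)

1,11,5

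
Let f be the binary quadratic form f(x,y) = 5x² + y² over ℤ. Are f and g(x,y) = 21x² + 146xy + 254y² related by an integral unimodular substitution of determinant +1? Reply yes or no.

D₁ = -20, D₂ = -20
f: flip: (5,0,1)→(1,0,5)
f: reduced (well bottom): (1,0,5) with a≤c, −a<b≤a
g: translate: b→20 (≡146 mod 42), so (21,146,254)→(21,20,5)
g: flip: (21,20,5)→(5,-20,21)
g: translate: b→0 (≡-20 mod 10), so (5,-20,21)→(5,0,1)
g: flip: (5,0,1)→(1,0,5)
g: reduced (well bottom): (1,0,5) with a≤c, −a<b≤a
reduced forms (1, 0, 5) vs (1, 0, 5) ⇒ equivalent

yes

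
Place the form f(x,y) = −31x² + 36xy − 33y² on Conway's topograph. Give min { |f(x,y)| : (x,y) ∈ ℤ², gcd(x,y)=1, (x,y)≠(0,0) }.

translate: b→26 (≡-36 mod 62), so (31,-36,33)→(31,26,28)
flip: (31,26,28)→(28,-26,31)
reduced (well bottom): (28,-26,31) with a≤c, −a<b≤a
well minimum |f| = |-28| = 28 (negative-definite)

28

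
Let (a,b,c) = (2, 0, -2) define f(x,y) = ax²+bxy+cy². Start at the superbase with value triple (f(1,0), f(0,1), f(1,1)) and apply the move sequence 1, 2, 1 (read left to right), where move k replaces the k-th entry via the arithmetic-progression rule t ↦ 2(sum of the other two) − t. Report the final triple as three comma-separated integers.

start (2,-2,0) = (f(1,0),f(0,1),f(1,1))
replace slot 1: 2·((-2)+0) − 2 = -6 → (-6,-2,0)
replace slot 2: 2·((-6)+0) − (-2) = -10 → (-6,-10,0)
replace slot 1: 2·((-10)+0) − (-6) = -14 → (-14,-10,0)

-14,-10,0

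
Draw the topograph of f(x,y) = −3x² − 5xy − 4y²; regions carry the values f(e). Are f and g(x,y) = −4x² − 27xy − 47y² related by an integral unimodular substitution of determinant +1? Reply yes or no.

D₁ = -23, D₂ = -23
f is negative-definite; reduce −f:
−f: translate: b→-1 (≡5 mod 6), so (3,5,4)→(3,-1,2)
−f: flip: (3,-1,2)→(2,1,3)
−f: reduced (well bottom): (2,1,3) with a≤c, −a<b≤a
flip sign back: reduced form of f is (-2,-1,-3)
g is negative-definite; reduce −g:
−g: translate: b→3 (≡27 mod 8), so (4,27,47)→(4,3,2)
−g: flip: (4,3,2)→(2,-3,4)
−g: translate: b→1 (≡-3 mod 4), so (2,-3,4)→(2,1,3)
−g: reduced (well bottom): (2,1,3) with a≤c, −a<b≤a
flip sign back: reduced form of g is (-2,-1,-3)
reduced forms (-2, -1, -3) vs (-2, -1, -3) ⇒ equivalent

yes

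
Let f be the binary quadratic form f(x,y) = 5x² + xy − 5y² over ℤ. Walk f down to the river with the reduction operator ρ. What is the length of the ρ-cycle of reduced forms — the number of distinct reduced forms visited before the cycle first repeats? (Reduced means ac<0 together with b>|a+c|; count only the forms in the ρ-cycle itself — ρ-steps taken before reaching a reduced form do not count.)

D = 101, ⌊√D⌋ = 10
river: ρ → (-5,9,1)
river: ρ → (1,9,-5)
river: ρ → (-5,1,5)
river: ρ → (5,9,-1)
river: ρ → (-1,9,5)
river: ρ → (5,1,-5)
ρ-cycle length = 6 (tail of 0 descent steps not counted)

6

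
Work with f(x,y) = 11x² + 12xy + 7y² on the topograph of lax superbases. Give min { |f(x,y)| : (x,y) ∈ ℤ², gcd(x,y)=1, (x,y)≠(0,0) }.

translate: b→-10 (≡12 mod 22), so (11,12,7)→(11,-10,6)
flip: (11,-10,6)→(6,10,11)
translate: b→-2 (≡10 mod 12), so (6,10,11)→(6,-2,7)
reduced (well bottom): (6,-2,7) with a≤c, −a<b≤a
well minimum = a = 6

6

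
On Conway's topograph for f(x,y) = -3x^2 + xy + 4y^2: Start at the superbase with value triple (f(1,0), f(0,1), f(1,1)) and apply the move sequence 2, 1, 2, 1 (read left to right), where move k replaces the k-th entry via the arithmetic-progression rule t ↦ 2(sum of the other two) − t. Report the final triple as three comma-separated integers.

start (-3,4,2) = (f(1,0),f(0,1),f(1,1))
replace slot 2: 2·((-3)+2) − 4 = -6 → (-3,-6,2)
replace slot 1: 2·((-6)+2) − (-3) = -5 → (-5,-6,2)
replace slot 2: 2·((-5)+2) − (-6) = 0 → (-5,0,2)
replace slot 1: 2·(0+2) − (-5) = 9 → (9,0,2)

9,0,2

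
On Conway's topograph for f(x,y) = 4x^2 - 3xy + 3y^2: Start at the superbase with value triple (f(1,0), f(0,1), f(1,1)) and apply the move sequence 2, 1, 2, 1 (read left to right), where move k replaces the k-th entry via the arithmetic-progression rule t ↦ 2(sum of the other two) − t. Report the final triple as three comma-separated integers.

start (4,3,4) = (f(1,0),f(0,1),f(1,1))
replace slot 2: 2·(4+4) − 3 = 13 → (4,13,4)
replace slot 1: 2·(13+4) − 4 = 30 → (30,13,4)
replace slot 2: 2·(30+4) − 13 = 55 → (30,55,4)
replace slot 1: 2·(55+4) − 30 = 88 → (88,55,4)

88,55,4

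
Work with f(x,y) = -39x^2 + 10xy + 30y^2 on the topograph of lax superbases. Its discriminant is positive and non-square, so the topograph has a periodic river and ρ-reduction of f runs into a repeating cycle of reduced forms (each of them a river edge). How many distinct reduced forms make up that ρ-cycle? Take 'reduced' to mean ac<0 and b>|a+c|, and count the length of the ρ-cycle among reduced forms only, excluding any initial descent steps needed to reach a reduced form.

D = 4780, ⌊√D⌋ = 69
river: ρ → (30,50,-19)
river: ρ → (-19,64,9)
river: ρ → (9,62,-26)
river: ρ → (-26,42,29)
river: ρ → (29,16,-39)
river: ρ → (-39,62,6)
river: ρ → (6,58,-59)
river: ρ → (-59,60,5)
river: ρ → (5,60,-59)
river: ρ → (-59,58,6)
river: ρ → (6,62,-39)
river: ρ → (-39,16,29)
river: ρ → (29,42,-26)
river: ρ → (-26,62,9)
river: ρ → (9,64,-19)
river: ρ → (-19,50,30)
river: ρ → (30,10,-39)
river: ρ → (-39,68,1)
river: ρ → (1,68,-39)
river: ρ → (-39,10,30)
ρ-cycle length = 20 (tail of 0 descent steps not counted)

20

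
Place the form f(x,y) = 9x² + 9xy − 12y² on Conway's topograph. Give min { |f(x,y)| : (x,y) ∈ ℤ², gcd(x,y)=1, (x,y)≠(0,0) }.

river: ρ → (-12,15,6)
river: ρ → (6,21,-3)
river: ρ → (-3,21,6)
river: ρ → (6,15,-12)
river: ρ → (-12,9,9)
river: ρ → (9,9,-12)
closes: descent 0, river 6
min |a| on river = 3

3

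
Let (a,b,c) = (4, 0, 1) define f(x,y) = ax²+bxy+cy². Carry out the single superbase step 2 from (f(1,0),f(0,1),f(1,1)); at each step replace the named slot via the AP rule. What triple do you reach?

start (4,1,5) = (f(1,0),f(0,1),f(1,1))
replace slot 2: 2·(4+5) − 1 = 17 → (4,17,5)

4,17,5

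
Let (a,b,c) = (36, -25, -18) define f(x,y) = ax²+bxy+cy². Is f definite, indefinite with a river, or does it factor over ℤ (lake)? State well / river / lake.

D = b²−4ac = (-25)² − 4·36·(-18) = 3217
D > 0 non-square ⇒ indefinite ⇒ periodic river

river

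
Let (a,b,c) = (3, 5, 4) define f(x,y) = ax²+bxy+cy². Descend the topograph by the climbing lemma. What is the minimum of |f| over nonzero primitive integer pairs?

translate: b→-1 (≡5 mod 6), so (3,5,4)→(3,-1,2)
flip: (3,-1,2)→(2,1,3)
reduced (well bottom): (2,1,3) with a≤c, −a<b≤a
well minimum = a = 2

2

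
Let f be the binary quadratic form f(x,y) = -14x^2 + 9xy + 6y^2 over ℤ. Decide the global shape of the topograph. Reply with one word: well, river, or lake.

D = b²−4ac = 9² − 4·(-14)·6 = 417
D > 0 non-square ⇒ indefinite ⇒ periodic river

river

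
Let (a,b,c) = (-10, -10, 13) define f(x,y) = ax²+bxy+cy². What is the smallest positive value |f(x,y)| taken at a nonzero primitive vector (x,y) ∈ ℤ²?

descent: ρ → (13,10,-10)  [lands on river]
river: ρ → (-10,10,13)
river: ρ → (13,16,-7)
river: ρ → (-7,12,17)
river: ρ → (17,22,-2)
river: ρ → (-2,22,17)
river: ρ → (17,12,-7)
river: ρ → (-7,16,13)
closes: descent 1, river 8
min |a| on river = 2

2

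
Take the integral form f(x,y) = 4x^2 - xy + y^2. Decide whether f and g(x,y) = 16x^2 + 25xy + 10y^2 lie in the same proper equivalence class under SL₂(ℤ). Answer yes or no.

D₁ = -15, D₂ = -15
f: flip: (4,-1,1)→(1,1,4)
f: reduced (well bottom): (1,1,4) with a≤c, −a<b≤a
g: translate: b→-7 (≡25 mod 32), so (16,25,10)→(16,-7,1)
g: flip: (16,-7,1)→(1,7,16)
g: translate: b→1 (≡7 mod 2), so (1,7,16)→(1,1,4)
g: reduced (well bottom): (1,1,4) with a≤c, −a<b≤a
reduced forms (1, 1, 4) vs (1, 1, 4) ⇒ equivalent

yes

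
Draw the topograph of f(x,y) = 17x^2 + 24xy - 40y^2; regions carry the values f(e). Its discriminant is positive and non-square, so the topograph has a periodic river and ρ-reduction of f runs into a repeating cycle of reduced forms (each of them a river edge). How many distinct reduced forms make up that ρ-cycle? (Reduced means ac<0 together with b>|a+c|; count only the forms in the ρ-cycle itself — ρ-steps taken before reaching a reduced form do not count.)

D = 3296, ⌊√D⌋ = 57
river: ρ → (-40,56,1)
river: ρ → (1,56,-40)
river: ρ → (-40,24,17)
river: ρ → (17,44,-20)
river: ρ → (-20,36,25)
river: ρ → (25,14,-31)
river: ρ → (-31,48,8)
river: ρ → (8,48,-31)
river: ρ → (-31,14,25)
river: ρ → (25,36,-20)
river: ρ → (-20,44,17)
river: ρ → (17,24,-40)
ρ-cycle length = 12 (tail of 0 descent steps not counted)

12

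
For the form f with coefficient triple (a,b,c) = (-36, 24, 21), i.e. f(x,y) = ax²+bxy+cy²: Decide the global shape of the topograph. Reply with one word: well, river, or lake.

D = b²−4ac = 24² − 4·(-36)·21 = 3600
D = 60² is a perfect square ⇒ form factors over ℤ ⇒ lakes

lake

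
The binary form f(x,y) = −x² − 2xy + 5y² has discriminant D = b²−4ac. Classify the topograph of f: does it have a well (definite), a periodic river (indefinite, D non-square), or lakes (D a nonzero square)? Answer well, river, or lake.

D = b²−4ac = (-2)² − 4·(-1)·5 = 24
D > 0 non-square ⇒ indefinite ⇒ periodic river

river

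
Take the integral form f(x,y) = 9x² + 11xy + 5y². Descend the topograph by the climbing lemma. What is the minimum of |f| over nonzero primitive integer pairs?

translate: b→-7 (≡11 mod 18), so (9,11,5)→(9,-7,3)
flip: (9,-7,3)→(3,7,9)
translate: b→1 (≡7 mod 6), so (3,7,9)→(3,1,5)
reduced (well bottom): (3,1,5) with a≤c, −a<b≤a
well minimum = a = 3

3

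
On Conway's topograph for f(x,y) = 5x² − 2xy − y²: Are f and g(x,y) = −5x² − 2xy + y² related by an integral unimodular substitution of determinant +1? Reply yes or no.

D₁ = 24, D₂ = 24
river cycle of f (length 2): (-1, 4, 2), (2, 4, -1)
river cycle of g (length 2): (1, 4, -2), (-2, 4, 1)
cycles differ ⇒ inequivalent

no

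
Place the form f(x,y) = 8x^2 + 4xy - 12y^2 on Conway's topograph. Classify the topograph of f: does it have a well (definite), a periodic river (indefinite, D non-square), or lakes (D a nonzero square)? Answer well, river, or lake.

D = b²−4ac = 4² − 4·8·(-12) = 400
D = 20² is a perfect square ⇒ form factors over ℤ ⇒ lakes

lake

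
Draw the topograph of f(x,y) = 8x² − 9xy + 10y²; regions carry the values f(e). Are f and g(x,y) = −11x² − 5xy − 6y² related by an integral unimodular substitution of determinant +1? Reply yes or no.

D₁ = -239, D₂ = -239
f: translate: b→7 (≡-9 mod 16), so (8,-9,10)→(8,7,9)
f: reduced (well bottom): (8,7,9) with a≤c, −a<b≤a
g is negative-definite; reduce −g:
−g: flip: (11,5,6)→(6,-5,11)
−g: reduced (well bottom): (6,-5,11) with a≤c, −a<b≤a
flip sign back: reduced form of g is (-6,5,-11)
reduced forms (8, 7, 9) vs (-6, 5, -11) ⇒ inequivalent

no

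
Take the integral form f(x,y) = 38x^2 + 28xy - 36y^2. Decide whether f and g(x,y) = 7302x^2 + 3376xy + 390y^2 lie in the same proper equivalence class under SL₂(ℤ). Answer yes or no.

D₁ = 6256, D₂ = 6256
river cycle of f (length 16): (-36, 44, 30), (30, 76, -4), (-4, 76, 30), (30, 44, -36), (-36, 28, 38), (38, 48, -26), (-26, 56, 30), (30, 64, -18), (-18, 44, 60), (60, 76, -2), … (6 more)
river cycle of g (length 16): (38, 28, -36), (-36, 44, 30), (30, 76, -4), (-4, 76, 30), (30, 44, -36), (-36, 28, 38), (38, 48, -26), (-26, 56, 30), (30, 64, -18), (-18, 44, 60), … (6 more)
cycles coincide ⇒ equivalent

yes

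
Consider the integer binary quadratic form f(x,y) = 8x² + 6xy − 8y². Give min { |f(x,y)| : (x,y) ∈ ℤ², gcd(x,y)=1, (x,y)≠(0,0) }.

river: ρ → (-8,10,6)
river: ρ → (6,14,-4)
river: ρ → (-4,10,12)
river: ρ → (12,14,-2)
river: ρ → (-2,14,12)
river: ρ → (12,10,-4)
river: ρ → (-4,14,6)
river: ρ → (6,10,-8)
river: ρ → (-8,6,8)
river: ρ → (8,10,-6)
river: ρ → (-6,14,4)
river: ρ → (4,10,-12)
river: ρ → (-12,14,2)
river: ρ → (2,14,-12)
river: ρ → (-12,10,4)
river: ρ → (4,14,-6)
river: ρ → (-6,10,8)
river: ρ → (8,6,-8)
closes: descent 0, river 18
min |a| on river = 2

2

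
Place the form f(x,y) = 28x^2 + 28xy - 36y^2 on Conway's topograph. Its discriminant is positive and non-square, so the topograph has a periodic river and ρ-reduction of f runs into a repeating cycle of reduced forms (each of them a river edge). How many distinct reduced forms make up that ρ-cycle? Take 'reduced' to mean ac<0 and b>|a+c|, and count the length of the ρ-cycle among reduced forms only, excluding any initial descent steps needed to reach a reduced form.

D = 4816, ⌊√D⌋ = 69
river: ρ → (-36,44,20)
river: ρ → (20,36,-44)
river: ρ → (-44,52,12)
river: ρ → (12,68,-4)
river: ρ → (-4,68,12)
river: ρ → (12,52,-44)
river: ρ → (-44,36,20)
river: ρ → (20,44,-36)
river: ρ → (-36,28,28)
river: ρ → (28,28,-36)
ρ-cycle length = 10 (tail of 0 descent steps not counted)

10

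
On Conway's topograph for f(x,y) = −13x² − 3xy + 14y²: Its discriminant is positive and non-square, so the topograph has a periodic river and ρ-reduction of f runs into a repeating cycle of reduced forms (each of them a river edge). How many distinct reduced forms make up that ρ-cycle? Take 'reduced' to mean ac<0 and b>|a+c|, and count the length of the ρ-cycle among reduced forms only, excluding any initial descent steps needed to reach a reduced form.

D = 737, ⌊√D⌋ = 27
descent: ρ → (14,3,-13)  [lands on river]
river: ρ → (-13,23,4)
river: ρ → (4,25,-7)
river: ρ → (-7,17,16)
river: ρ → (16,15,-8)
river: ρ → (-8,17,14)
river: ρ → (14,11,-11)
river: ρ → (-11,11,14)
river: ρ → (14,17,-8)
river: ρ → (-8,15,16)
river: ρ → (16,17,-7)
river: ρ → (-7,25,4)
river: ρ → (4,23,-13)
river: ρ → (-13,3,14)
river: ρ → (14,25,-2)
river: ρ → (-2,27,1)
river: ρ → (1,27,-2)
river: ρ → (-2,25,14)
ρ-cycle length = 18 (tail of 1 descent step not counted)

18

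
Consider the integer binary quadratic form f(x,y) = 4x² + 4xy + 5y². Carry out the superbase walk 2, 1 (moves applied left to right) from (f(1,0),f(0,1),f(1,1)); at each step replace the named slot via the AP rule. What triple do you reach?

start (4,5,13) = (f(1,0),f(0,1),f(1,1))
replace slot 2: 2·(4+13) − 5 = 29 → (4,29,13)
replace slot 1: 2·(29+13) − 4 = 80 → (80,29,13)

80,29,13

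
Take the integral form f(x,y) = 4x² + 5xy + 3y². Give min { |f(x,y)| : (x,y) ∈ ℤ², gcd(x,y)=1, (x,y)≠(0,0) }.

translate: b→-3 (≡5 mod 8), so (4,5,3)→(4,-3,2)
flip: (4,-3,2)→(2,3,4)
translate: b→-1 (≡3 mod 4), so (2,3,4)→(2,-1,3)
reduced (well bottom): (2,-1,3) with a≤c, −a<b≤a
well minimum = a = 2

2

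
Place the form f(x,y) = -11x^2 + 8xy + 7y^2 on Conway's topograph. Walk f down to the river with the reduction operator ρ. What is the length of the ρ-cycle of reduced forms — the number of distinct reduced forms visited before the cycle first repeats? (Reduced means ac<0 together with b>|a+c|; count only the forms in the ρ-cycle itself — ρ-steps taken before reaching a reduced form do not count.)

D = 372, ⌊√D⌋ = 19
river: ρ → (7,6,-12)
river: ρ → (-12,18,1)
river: ρ → (1,18,-12)
river: ρ → (-12,6,7)
river: ρ → (7,8,-11)
river: ρ → (-11,14,4)
river: ρ → (4,18,-3)
river: ρ → (-3,18,4)
river: ρ → (4,14,-11)
river: ρ → (-11,8,7)
ρ-cycle length = 10 (tail of 0 descent steps not counted)

10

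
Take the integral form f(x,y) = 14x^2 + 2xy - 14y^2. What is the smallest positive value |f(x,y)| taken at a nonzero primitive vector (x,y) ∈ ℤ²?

river: ρ → (-14,26,2)
river: ρ → (2,26,-14)
river: ρ → (-14,2,14)
river: ρ → (14,26,-2)
river: ρ → (-2,26,14)
river: ρ → (14,2,-14)
closes: descent 0, river 6
min |a| on river = 2

2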